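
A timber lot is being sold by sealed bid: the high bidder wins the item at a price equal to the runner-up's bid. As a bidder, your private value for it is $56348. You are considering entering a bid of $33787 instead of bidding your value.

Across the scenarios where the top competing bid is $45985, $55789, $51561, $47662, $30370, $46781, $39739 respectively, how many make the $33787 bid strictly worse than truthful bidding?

6

The deviation hurts exactly when the highest competing bid lies strictly between $33787 and $56348 — underbidding then forfeits a profitable win.
$45985: inside the interval → strictly worse (loss $10363).
$55789: inside the interval → strictly worse (loss $559).
$51561: inside the interval → strictly worse (loss $4787).
$47662: inside the interval → strictly worse (loss $8686).
$30370: below both → same outcome either way.
$46781: inside the interval → strictly worse (loss $9567).
$39739: inside the interval → strictly worse (loss $16609).
Count: 6.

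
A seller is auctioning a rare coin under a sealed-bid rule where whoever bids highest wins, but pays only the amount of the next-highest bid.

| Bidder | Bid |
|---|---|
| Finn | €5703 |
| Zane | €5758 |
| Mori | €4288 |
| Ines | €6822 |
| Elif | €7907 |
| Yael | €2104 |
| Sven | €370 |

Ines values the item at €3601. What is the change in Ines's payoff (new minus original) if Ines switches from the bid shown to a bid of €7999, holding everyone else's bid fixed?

The highest bid among the other bidders is €7907; Ines's bid doesn't change that.
Original bid €6822: Ines is not highest (top rival bid is €7907); payoff €0.
Alternative bid €7999: Ines is highest, pays the top rival bid €7907; payoff €3601 − €7907 = −€4306.
Change in payoff = −€4306 − (€0) = −€4306.

−€4306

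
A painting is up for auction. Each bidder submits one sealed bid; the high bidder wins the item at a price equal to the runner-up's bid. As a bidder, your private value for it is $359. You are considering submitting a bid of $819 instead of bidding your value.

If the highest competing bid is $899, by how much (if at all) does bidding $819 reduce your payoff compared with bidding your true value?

Bidding your value $359: you lose (since $359 < $899). Payoff $0.
Bidding $819: you lose. Payoff $0.
Difference = $0 − $0 = $0; both bids lead to the same outcome because the competing bid is above both your value and your alternative bid.
In a second-price auction your bid sets only whether you win, not what you pay, so bidding your true value is weakly dominant.

$0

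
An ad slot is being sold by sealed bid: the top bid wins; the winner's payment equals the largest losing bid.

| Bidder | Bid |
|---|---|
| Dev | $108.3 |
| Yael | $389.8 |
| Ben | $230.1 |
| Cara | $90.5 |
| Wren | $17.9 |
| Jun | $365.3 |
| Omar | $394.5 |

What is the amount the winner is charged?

Highest bid: Omar at $394.5, so Omar wins.
Second-highest bid: Yael at $389.8 — that is the price the winner pays.

$389.8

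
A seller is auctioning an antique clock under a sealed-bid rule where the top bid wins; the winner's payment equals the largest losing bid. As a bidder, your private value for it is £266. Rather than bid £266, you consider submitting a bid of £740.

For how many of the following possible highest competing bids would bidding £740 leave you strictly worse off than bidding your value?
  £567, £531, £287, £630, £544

The deviation hurts exactly when the highest competing bid lies strictly between £266 and £740 — overbidding then wins at a price above your value.
£567: inside the interval → strictly worse (loss £301).
£531: inside the interval → strictly worse (loss £265).
£287: inside the interval → strictly worse (loss £21).
£630: inside the interval → strictly worse (loss £364).
£544: inside the interval → strictly worse (loss £278).
Count: 5.

5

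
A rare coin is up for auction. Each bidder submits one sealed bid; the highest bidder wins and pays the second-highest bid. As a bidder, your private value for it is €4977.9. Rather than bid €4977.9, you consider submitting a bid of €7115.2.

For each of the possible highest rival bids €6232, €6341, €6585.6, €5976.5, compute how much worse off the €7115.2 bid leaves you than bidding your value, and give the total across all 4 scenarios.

€5223.5

The deviation costs you only when the competing bid falls strictly between €4977.9 and €7115.2; elsewhere both bids give the same outcome.
€6232: truthful payoff €0, deviation payoff −€1254.1 → loss €1254.1.
€6341: truthful payoff €0, deviation payoff −€1363.1 → loss €1363.1.
€6585.6: truthful payoff €0, deviation payoff −€1607.7 → loss €1607.7.
€5976.5: truthful payoff €0, deviation payoff −€998.6 → loss €998.6.
Total loss = €1254.1 + €1363.1 + €1607.7 + €998.6 = €5223.5.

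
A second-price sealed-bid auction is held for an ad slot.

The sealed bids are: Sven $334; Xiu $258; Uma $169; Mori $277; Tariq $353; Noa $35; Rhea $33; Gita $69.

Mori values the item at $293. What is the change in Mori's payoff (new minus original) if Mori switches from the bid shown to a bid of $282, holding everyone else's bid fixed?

$0

The highest bid among the other bidders is $353; Mori's bid doesn't change that.
Original bid $277: Mori is not highest (top rival bid is $353); payoff $0.
Alternative bid $282: Mori is not highest (top rival bid is $353); payoff $0.
Change in payoff = $0 − ($0) = $0.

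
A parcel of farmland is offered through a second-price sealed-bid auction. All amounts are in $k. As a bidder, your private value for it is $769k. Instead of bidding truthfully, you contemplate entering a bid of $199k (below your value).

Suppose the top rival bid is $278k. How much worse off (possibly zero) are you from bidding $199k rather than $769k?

$491k

Bidding your value $769k: you win (since $769k > $278k) and pay $278k. Payoff $491k.
Bidding $199k: you lose. Payoff $0k.
The competing bid $278k lies between your shaded bid and your value, so underbidding forfeits an item you could have won at a profitable price.
Loss from deviating = $491k − ($0k) = $491k.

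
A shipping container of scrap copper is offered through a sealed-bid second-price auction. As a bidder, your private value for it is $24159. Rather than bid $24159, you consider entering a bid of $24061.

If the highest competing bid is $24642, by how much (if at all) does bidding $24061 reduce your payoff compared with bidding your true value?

$0

Bidding your value $24159: you lose (since $24159 < $24642). Payoff $0.
Bidding $24061: you lose. Payoff $0.
Difference = $0 − $0 = $0; both bids lead to the same outcome because the competing bid is above both your value and your alternative bid.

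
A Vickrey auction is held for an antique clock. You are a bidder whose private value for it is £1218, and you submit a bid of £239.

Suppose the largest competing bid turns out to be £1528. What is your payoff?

Your bid £239 is below the highest competing bid £1528, so you lose.
A losing bidder pays nothing and receives nothing: payoff = £0.

£0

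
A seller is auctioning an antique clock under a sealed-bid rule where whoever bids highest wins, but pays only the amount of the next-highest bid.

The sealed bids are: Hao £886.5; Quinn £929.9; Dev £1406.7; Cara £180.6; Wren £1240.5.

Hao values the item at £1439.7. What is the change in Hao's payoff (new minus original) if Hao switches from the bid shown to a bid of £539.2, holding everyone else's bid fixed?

£0

The highest bid among the other bidders is £1406.7; Hao's bid doesn't change that.
Original bid £886.5: Hao is not highest (top rival bid is £1406.7); payoff £0.
Alternative bid £539.2: Hao is not highest (top rival bid is £1406.7); payoff £0.
Change in payoff = £0 − (£0) = £0.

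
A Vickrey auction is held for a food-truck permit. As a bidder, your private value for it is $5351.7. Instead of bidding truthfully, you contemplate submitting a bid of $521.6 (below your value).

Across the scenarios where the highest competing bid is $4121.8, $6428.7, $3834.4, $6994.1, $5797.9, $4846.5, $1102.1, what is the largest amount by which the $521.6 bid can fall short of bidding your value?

$4121.8: truthful gives $1229.9, deviation gives $0 → loss $1229.9.
$6428.7: same outcome either way → loss $0.
$3834.4: truthful gives $1517.3, deviation gives $0 → loss $1517.3.
$6994.1: same outcome either way → loss $0.
$5797.9: same outcome either way → loss $0.
$4846.5: truthful gives $505.2, deviation gives $0 → loss $505.2.
$1102.1: truthful gives $4249.6, deviation gives $0 → loss $4249.6.
Maximum loss: $4249.6.

$4249.6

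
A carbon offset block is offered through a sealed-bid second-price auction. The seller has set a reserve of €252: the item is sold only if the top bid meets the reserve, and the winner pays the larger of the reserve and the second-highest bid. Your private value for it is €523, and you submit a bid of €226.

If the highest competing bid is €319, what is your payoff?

Your bid €226 is below the highest competing bid €319, so you lose. Payoff €0.

€0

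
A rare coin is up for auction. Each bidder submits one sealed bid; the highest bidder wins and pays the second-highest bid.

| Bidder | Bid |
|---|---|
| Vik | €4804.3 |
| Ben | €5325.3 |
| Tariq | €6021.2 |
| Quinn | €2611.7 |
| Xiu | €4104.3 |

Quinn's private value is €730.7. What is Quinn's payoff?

Highest bid: Tariq at €6021.2, so Tariq wins.
Second-highest bid: Ben at €5325.3 — that is the price the winner pays.
Quinn did not win, so Quinn pays nothing and receives nothing: payoff €0.

€0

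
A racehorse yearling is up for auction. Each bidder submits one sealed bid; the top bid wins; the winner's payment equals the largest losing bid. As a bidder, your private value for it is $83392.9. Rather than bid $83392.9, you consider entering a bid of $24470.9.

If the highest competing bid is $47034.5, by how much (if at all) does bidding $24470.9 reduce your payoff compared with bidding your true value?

$36358.4

Bidding your value $83392.9: you win (since $83392.9 > $47034.5) and pay $47034.5. Payoff $36358.4.
Bidding $24470.9: you lose. Payoff $0.
The competing bid $47034.5 lies between your shaded bid and your value, so underbidding forfeits an item you could have won at a profitable price.
Loss from deviating = $36358.4 − ($0) = $36358.4.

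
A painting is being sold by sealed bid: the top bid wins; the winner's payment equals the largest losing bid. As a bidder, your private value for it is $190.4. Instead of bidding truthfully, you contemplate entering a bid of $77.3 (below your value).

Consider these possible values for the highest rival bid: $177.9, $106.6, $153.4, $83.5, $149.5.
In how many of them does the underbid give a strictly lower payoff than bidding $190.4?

The deviation hurts exactly when the highest competing bid lies strictly between $77.3 and $190.4 — underbidding then forfeits a profitable win.
$177.9: inside the interval → strictly worse (loss $12.5).
$106.6: inside the interval → strictly worse (loss $83.8).
$153.4: inside the interval → strictly worse (loss $37).
$83.5: inside the interval → strictly worse (loss $106.9).
$149.5: inside the interval → strictly worse (loss $40.9).
Count: 5.

5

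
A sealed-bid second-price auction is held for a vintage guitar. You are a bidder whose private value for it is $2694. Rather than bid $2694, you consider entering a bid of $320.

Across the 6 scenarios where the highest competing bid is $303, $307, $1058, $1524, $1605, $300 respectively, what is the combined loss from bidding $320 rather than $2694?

The deviation costs you only when the competing bid falls strictly between $320 and $2694; elsewhere both bids give the same outcome.
$303: outcomes coincide → loss $0.
$307: outcomes coincide → loss $0.
$1058: truthful payoff $1636, deviation payoff $0 → loss $1636.
$1524: truthful payoff $1170, deviation payoff $0 → loss $1170.
$1605: truthful payoff $1089, deviation payoff $0 → loss $1089.
$300: outcomes coincide → loss $0.
Total loss = $1636 + $1170 + $1089 = $3895.
In a second-price auction your bid sets only whether you win, not what you pay, so bidding your true value is weakly dominant.

$3895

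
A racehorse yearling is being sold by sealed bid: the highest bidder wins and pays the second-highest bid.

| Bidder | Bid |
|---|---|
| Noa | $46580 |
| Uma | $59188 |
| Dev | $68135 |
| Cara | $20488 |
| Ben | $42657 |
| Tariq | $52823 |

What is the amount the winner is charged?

Highest bid: Dev at $68135, so Dev wins.
Second-highest bid: Uma at $59188 — that is the price the winner pays.

$59188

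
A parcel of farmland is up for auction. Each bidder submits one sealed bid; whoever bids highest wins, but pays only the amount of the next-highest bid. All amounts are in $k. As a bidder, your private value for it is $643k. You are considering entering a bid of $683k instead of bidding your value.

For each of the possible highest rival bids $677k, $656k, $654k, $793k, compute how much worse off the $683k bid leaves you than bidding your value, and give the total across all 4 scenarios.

$58k

The deviation costs you only when the competing bid falls strictly between $643k and $683k; elsewhere both bids give the same outcome.
$677k: truthful payoff $0k, deviation payoff −$34k → loss $34k.
$656k: truthful payoff $0k, deviation payoff −$13k → loss $13k.
$654k: truthful payoff $0k, deviation payoff −$11k → loss $11k.
$793k: outcomes coincide → loss $0k.
Total loss = $34k + $13k + $11k = $58k.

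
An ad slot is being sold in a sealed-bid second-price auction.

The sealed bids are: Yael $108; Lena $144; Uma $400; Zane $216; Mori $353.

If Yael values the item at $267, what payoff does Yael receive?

Highest bid: Uma at $400, so Uma wins.
Second-highest bid: Mori at $353 — that is the price the winner pays.
Yael did not win, so Yael pays nothing and receives nothing: payoff $0.

$0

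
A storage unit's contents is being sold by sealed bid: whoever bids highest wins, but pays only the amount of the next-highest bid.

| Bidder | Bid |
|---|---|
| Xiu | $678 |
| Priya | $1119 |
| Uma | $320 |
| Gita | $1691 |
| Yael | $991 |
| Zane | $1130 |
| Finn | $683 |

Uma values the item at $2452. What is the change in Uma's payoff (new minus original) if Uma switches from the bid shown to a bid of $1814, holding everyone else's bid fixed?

The highest bid among the other bidders is $1691; Uma's bid doesn't change that.
Original bid $320: Uma is not highest (top rival bid is $1691); payoff $0.
Alternative bid $1814: Uma is highest, pays the top rival bid $1691; payoff $2452 − $1691 = $761.
Change in payoff = $761 − ($0) = $761.

$761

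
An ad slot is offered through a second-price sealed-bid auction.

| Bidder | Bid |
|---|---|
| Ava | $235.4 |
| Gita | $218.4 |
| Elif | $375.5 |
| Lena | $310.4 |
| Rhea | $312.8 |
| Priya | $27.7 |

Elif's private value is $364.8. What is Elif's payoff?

$52

Highest bid: Elif at $375.5, so Elif wins.
Second-highest bid: Rhea at $312.8 — that is the price the winner pays.
Elif's payoff = value − price = $364.8 − $312.8 = $52.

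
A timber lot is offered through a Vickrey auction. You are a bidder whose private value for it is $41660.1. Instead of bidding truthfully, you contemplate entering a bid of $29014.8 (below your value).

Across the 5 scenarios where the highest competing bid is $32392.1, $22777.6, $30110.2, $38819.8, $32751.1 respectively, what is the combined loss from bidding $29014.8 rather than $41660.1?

The deviation costs you only when the competing bid falls strictly between $29014.8 and $41660.1; elsewhere both bids give the same outcome.
$32392.1: truthful payoff $9268, deviation payoff $0 → loss $9268.
$22777.6: outcomes coincide → loss $0.
$30110.2: truthful payoff $11549.9, deviation payoff $0 → loss $11549.9.
$38819.8: truthful payoff $2840.3, deviation payoff $0 → loss $2840.3.
$32751.1: truthful payoff $8909, deviation payoff $0 → loss $8909.
Total loss = $9268 + $11549.9 + $2840.3 + $8909 = $32567.2.
Truthful bidding weakly dominates here: raising your bid can only win items priced above your value, and lowering it can only forfeit items priced below.

$32567.2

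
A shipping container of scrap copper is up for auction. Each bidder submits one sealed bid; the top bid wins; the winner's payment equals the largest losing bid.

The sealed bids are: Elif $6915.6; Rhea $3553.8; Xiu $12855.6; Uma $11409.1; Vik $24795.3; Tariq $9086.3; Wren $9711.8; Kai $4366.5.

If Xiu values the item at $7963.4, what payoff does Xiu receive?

Highest bid: Vik at $24795.3, so Vik wins.
Second-highest bid: Xiu at $12855.6 — that is the price the winner pays.
Xiu did not win, so Xiu pays nothing and receives nothing: payoff $0.

$0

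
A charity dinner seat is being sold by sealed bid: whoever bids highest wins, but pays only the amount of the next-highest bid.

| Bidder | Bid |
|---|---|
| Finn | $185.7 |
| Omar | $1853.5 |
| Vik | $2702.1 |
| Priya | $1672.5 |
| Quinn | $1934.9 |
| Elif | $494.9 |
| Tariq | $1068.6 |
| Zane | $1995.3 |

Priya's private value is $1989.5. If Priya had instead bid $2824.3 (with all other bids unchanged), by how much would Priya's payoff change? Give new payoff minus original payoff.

−$712.6

The highest bid among the other bidders is $2702.1; Priya's bid doesn't change that.
Original bid $1672.5: Priya is not highest (top rival bid is $2702.1); payoff $0.
Alternative bid $2824.3: Priya is highest, pays the top rival bid $2702.1; payoff $1989.5 − $2702.1 = −$712.6.
Change in payoff = −$712.6 − ($0) = −$712.6.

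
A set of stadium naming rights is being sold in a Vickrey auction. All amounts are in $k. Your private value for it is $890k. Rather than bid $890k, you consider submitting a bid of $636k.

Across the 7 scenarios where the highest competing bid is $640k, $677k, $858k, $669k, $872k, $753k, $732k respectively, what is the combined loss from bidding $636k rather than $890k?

$1029k

The deviation costs you only when the competing bid falls strictly between $636k and $890k; elsewhere both bids give the same outcome.
$640k: truthful payoff $250k, deviation payoff $0k → loss $250k.
$677k: truthful payoff $213k, deviation payoff $0k → loss $213k.
$858k: truthful payoff $32k, deviation payoff $0k → loss $32k.
$669k: truthful payoff $221k, deviation payoff $0k → loss $221k.
$872k: truthful payoff $18k, deviation payoff $0k → loss $18k.
$753k: truthful payoff $137k, deviation payoff $0k → loss $137k.
$732k: truthful payoff $158k, deviation payoff $0k → loss $158k.
Total loss = $250k + $213k + $32k + $221k + $18k + $137k + $158k = $1029k.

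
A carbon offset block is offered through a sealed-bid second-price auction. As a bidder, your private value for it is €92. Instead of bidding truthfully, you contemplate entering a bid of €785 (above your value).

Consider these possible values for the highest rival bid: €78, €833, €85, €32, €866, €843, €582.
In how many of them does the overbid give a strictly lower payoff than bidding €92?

1

The deviation hurts exactly when the highest competing bid lies strictly between €92 and €785 — overbidding then wins at a price above your value.
€78: below both → same outcome either way.
€833: above both → same outcome either way.
€85: below both → same outcome either way.
€32: below both → same outcome either way.
€866: above both → same outcome either way.
€843: above both → same outcome either way.
€582: inside the interval → strictly worse (loss €490).
Count: 1.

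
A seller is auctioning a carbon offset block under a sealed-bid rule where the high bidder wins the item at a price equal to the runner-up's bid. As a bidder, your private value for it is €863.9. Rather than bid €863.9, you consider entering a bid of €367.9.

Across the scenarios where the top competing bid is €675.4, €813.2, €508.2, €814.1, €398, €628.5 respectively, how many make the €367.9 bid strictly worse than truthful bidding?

6

The deviation hurts exactly when the highest competing bid lies strictly between €367.9 and €863.9 — underbidding then forfeits a profitable win.
€675.4: inside the interval → strictly worse (loss €188.5).
€813.2: inside the interval → strictly worse (loss €50.7).
€508.2: inside the interval → strictly worse (loss €355.7).
€814.1: inside the interval → strictly worse (loss €49.8).
€398: inside the interval → strictly worse (loss €465.9).
€628.5: inside the interval → strictly worse (loss €235.4).
Count: 6.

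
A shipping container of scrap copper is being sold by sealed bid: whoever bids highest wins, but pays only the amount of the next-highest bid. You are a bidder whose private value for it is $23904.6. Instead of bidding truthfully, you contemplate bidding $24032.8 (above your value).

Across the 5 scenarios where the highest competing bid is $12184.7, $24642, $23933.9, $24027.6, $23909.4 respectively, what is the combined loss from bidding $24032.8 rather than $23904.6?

The deviation costs you only when the competing bid falls strictly between $23904.6 and $24032.8; elsewhere both bids give the same outcome.
$12184.7: outcomes coincide → loss $0.
$24642: outcomes coincide → loss $0.
$23933.9: truthful payoff $0, deviation payoff −$29.3 → loss $29.3.
$24027.6: truthful payoff $0, deviation payoff −$123 → loss $123.
$23909.4: truthful payoff $0, deviation payoff −$4.8 → loss $4.8.
Total loss = $29.3 + $123 + $4.8 = $157.1.
Because the price is fixed by the runner-up's bid, deviating from your value can only change a good outcome into a bad one — never the reverse.

$157.1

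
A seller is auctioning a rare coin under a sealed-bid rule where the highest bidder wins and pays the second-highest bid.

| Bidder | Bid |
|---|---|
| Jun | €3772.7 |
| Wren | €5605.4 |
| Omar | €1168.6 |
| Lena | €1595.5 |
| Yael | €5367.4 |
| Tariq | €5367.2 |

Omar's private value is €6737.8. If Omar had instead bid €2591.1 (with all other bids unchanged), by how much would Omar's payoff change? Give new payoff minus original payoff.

€0

The highest bid among the other bidders is €5605.4; Omar's bid doesn't change that.
Original bid €1168.6: Omar is not highest (top rival bid is €5605.4); payoff €0.
Alternative bid €2591.1: Omar is not highest (top rival bid is €5605.4); payoff €0.
Change in payoff = €0 − (€0) = €0.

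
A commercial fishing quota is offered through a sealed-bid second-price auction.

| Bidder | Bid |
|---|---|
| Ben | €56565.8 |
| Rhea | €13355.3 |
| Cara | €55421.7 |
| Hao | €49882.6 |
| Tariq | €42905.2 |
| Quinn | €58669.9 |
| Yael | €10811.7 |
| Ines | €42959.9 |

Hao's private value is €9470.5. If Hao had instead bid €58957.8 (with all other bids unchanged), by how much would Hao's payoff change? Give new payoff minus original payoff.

−€49199.4

The highest bid among the other bidders is €58669.9; Hao's bid doesn't change that.
Original bid €49882.6: Hao is not highest (top rival bid is €58669.9); payoff €0.
Alternative bid €58957.8: Hao is highest, pays the top rival bid €58669.9; payoff €9470.5 − €58669.9 = −€49199.4.
Change in payoff = −€49199.4 − (€0) = −€49199.4.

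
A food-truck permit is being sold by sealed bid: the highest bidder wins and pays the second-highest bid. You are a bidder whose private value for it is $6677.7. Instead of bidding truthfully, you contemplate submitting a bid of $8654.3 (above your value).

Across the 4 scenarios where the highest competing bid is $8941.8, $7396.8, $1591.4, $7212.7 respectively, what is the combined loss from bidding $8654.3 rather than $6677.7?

$1254.1

The deviation costs you only when the competing bid falls strictly between $6677.7 and $8654.3; elsewhere both bids give the same outcome.
$8941.8: outcomes coincide → loss $0.
$7396.8: truthful payoff $0, deviation payoff −$719.1 → loss $719.1.
$1591.4: outcomes coincide → loss $0.
$7212.7: truthful payoff $0, deviation payoff −$535 → loss $535.
Total loss = $719.1 + $535 = $1254.1.
Because the price is fixed by the runner-up's bid, deviating from your value can only change a good outcome into a bad one — never the reverse.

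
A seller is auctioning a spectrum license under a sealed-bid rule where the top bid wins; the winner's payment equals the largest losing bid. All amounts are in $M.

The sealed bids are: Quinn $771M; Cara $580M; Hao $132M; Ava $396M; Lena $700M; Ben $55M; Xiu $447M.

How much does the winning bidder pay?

$700M

Highest bid: Quinn at $771M, so Quinn wins.
Second-highest bid: Lena at $700M — that is the price the winner pays.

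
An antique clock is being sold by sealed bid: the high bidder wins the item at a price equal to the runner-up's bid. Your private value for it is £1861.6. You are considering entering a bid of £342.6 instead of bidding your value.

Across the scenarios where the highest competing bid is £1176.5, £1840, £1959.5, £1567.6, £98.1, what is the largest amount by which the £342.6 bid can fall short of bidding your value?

£685.1

£1176.5: truthful gives £685.1, deviation gives £0 → loss £685.1.
£1840: truthful gives £21.6, deviation gives £0 → loss £21.6.
£1959.5: same outcome either way → loss £0.
£1567.6: truthful gives £294, deviation gives £0 → loss £294.
£98.1: same outcome either way → loss £0.
Maximum loss: £685.1.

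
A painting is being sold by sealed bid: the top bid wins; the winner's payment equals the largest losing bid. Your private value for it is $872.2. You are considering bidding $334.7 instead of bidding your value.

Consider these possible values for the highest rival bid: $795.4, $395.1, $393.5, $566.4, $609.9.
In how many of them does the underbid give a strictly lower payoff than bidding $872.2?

5

The deviation hurts exactly when the highest competing bid lies strictly between $334.7 and $872.2 — underbidding then forfeits a profitable win.
$795.4: inside the interval → strictly worse (loss $76.8).
$395.1: inside the interval → strictly worse (loss $477.1).
$393.5: inside the interval → strictly worse (loss $478.7).
$566.4: inside the interval → strictly worse (loss $305.8).
$609.9: inside the interval → strictly worse (loss $262.3).
Count: 5.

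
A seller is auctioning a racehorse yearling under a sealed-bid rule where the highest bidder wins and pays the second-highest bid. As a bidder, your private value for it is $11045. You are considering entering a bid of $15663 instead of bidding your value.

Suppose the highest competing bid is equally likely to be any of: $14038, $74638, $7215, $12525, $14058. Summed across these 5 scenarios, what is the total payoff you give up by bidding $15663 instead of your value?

$7486

The deviation costs you only when the competing bid falls strictly between $11045 and $15663; elsewhere both bids give the same outcome.
$14038: truthful payoff $0, deviation payoff −$2993 → loss $2993.
$74638: outcomes coincide → loss $0.
$7215: outcomes coincide → loss $0.
$12525: truthful payoff $0, deviation payoff −$1480 → loss $1480.
$14058: truthful payoff $0, deviation payoff −$3013 → loss $3013.
Total loss = $2993 + $1480 + $3013 = $7486.
In a second-price auction your bid sets only whether you win, not what you pay, so bidding your true value is weakly dominant.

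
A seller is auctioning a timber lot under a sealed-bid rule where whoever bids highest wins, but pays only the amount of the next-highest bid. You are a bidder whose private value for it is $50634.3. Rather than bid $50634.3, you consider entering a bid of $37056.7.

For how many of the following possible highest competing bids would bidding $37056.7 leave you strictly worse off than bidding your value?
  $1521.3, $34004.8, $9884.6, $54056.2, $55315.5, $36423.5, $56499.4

The deviation hurts exactly when the highest competing bid lies strictly between $37056.7 and $50634.3 — underbidding then forfeits a profitable win.
$1521.3: below both → same outcome either way.
$34004.8: below both → same outcome either way.
$9884.6: below both → same outcome either way.
$54056.2: above both → same outcome either way.
$55315.5: above both → same outcome either way.
$36423.5: below both → same outcome either way.
$56499.4: above both → same outcome either way.
Count: 0.

0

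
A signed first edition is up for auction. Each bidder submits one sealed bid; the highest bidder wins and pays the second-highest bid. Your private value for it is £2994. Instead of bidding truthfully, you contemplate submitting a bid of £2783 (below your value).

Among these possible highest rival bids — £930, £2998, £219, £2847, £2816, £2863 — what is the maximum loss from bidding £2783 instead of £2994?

£178

£930: same outcome either way → loss £0.
£2998: same outcome either way → loss £0.
£219: same outcome either way → loss £0.
£2847: truthful gives £147, deviation gives £0 → loss £147.
£2816: truthful gives £178, deviation gives £0 → loss £178.
£2863: truthful gives £131, deviation gives £0 → loss £131.
Maximum loss: £178.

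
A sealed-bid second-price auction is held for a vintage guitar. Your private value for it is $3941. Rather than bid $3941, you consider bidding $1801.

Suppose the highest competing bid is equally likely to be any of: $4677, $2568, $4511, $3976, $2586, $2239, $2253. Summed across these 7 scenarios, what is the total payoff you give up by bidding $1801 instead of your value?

The deviation costs you only when the competing bid falls strictly between $1801 and $3941; elsewhere both bids give the same outcome.
$4677: outcomes coincide → loss $0.
$2568: truthful payoff $1373, deviation payoff $0 → loss $1373.
$4511: outcomes coincide → loss $0.
$3976: outcomes coincide → loss $0.
$2586: truthful payoff $1355, deviation payoff $0 → loss $1355.
$2239: truthful payoff $1702, deviation payoff $0 → loss $1702.
$2253: truthful payoff $1688, deviation payoff $0 → loss $1688.
Total loss = $1373 + $1355 + $1702 + $1688 = $6118.

$6118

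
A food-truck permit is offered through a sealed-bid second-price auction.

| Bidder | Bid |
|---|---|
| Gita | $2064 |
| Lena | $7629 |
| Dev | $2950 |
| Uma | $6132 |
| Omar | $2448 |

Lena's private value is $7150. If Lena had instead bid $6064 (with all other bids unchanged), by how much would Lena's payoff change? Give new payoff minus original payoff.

−$1018

The highest bid among the other bidders is $6132; Lena's bid doesn't change that.
Original bid $7629: Lena is highest, pays the top rival bid $6132; payoff $7150 − $6132 = $1018.
Alternative bid $6064: Lena is not highest (top rival bid is $6132); payoff $0.
Change in payoff = $0 − ($1018) = −$1018.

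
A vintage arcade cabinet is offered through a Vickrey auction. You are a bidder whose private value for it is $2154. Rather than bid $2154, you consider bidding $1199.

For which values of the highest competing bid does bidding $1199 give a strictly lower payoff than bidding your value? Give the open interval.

If the competing bid is below $1199, both bids win at the same price — no difference.
If it is above $2154, both bids lose — no difference.
If it lies strictly between $1199 and $2154, bidding your value wins at a price below your value (positive payoff) while bidding $1199 loses (payoff 0).
So the deviation strictly hurts on the open interval ($1199, $2154).

($1199, $2154)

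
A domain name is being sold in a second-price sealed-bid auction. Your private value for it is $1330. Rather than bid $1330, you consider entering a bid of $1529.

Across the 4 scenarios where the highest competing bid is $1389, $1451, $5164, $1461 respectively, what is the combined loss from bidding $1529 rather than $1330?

$311

The deviation costs you only when the competing bid falls strictly between $1330 and $1529; elsewhere both bids give the same outcome.
$1389: truthful payoff $0, deviation payoff −$59 → loss $59.
$1451: truthful payoff $0, deviation payoff −$121 → loss $121.
$5164: outcomes coincide → loss $0.
$1461: truthful payoff $0, deviation payoff −$131 → loss $131.
Total loss = $59 + $121 + $131 = $311.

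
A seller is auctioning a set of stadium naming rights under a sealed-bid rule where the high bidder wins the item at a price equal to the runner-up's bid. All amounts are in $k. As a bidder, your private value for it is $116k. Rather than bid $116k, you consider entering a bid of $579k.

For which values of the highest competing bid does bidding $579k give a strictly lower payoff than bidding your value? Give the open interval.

If the competing bid is below $116k, both bids win at the same price — no difference.
If it is above $579k, both bids lose — no difference.
If it lies strictly between $116k and $579k, bidding your value loses (payoff 0) while bidding $579k wins at a price above your value (payoff negative).
So the deviation strictly hurts on the open interval ($116k, $579k).

($116k, $579k)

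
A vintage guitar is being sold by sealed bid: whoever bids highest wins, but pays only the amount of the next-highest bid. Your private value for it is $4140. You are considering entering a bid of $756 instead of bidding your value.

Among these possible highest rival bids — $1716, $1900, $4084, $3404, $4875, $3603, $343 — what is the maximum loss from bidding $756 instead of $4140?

$2424

$1716: truthful gives $2424, deviation gives $0 → loss $2424.
$1900: truthful gives $2240, deviation gives $0 → loss $2240.
$4084: truthful gives $56, deviation gives $0 → loss $56.
$3404: truthful gives $736, deviation gives $0 → loss $736.
$4875: same outcome either way → loss $0.
$3603: truthful gives $537, deviation gives $0 → loss $537.
$343: same outcome either way → loss $0.
Maximum loss: $2424.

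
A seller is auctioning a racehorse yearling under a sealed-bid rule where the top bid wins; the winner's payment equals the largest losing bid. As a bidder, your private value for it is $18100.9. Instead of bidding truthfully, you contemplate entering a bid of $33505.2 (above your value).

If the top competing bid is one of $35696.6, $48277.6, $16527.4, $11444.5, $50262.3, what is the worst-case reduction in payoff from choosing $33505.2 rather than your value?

$0

$35696.6: same outcome either way → loss $0.
$48277.6: same outcome either way → loss $0.
$16527.4: same outcome either way → loss $0.
$11444.5: same outcome either way → loss $0.
$50262.3: same outcome either way → loss $0.
Maximum loss: $0.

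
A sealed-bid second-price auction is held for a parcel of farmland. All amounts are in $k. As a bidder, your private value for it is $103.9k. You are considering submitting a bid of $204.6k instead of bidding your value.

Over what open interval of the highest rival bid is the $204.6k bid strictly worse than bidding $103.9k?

($103.9k, $204.6k)

If the competing bid is below $103.9k, both bids win at the same price — no difference.
If it is above $204.6k, both bids lose — no difference.
If it lies strictly between $103.9k and $204.6k, bidding your value loses (payoff 0) while bidding $204.6k wins at a price above your value (payoff negative).
So the deviation strictly hurts on the open interval ($103.9k, $204.6k).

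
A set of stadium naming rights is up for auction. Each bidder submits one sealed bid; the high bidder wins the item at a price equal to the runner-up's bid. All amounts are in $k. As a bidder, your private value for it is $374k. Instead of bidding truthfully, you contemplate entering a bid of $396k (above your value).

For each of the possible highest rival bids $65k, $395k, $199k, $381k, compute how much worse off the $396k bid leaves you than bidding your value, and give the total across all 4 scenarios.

$28k

The deviation costs you only when the competing bid falls strictly between $374k and $396k; elsewhere both bids give the same outcome.
$65k: outcomes coincide → loss $0k.
$395k: truthful payoff $0k, deviation payoff −$21k → loss $21k.
$199k: outcomes coincide → loss $0k.
$381k: truthful payoff $0k, deviation payoff −$7k → loss $7k.
Total loss = $21k + $7k = $28k.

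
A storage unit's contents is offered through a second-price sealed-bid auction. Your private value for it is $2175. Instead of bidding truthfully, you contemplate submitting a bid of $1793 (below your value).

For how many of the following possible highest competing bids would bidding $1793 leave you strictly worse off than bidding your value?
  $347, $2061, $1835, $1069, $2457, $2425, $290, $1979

The deviation hurts exactly when the highest competing bid lies strictly between $1793 and $2175 — underbidding then forfeits a profitable win.
$347: below both → same outcome either way.
$2061: inside the interval → strictly worse (loss $114).
$1835: inside the interval → strictly worse (loss $340).
$1069: below both → same outcome either way.
$2457: above both → same outcome either way.
$2425: above both → same outcome either way.
$290: below both → same outcome either way.
$1979: inside the interval → strictly worse (loss $196).
Count: 3.

3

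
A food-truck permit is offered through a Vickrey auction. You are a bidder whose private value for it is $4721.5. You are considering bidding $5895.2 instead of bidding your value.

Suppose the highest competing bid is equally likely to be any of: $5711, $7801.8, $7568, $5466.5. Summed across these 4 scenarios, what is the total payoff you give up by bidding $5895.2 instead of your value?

$1734.5

The deviation costs you only when the competing bid falls strictly between $4721.5 and $5895.2; elsewhere both bids give the same outcome.
$5711: truthful payoff $0, deviation payoff −$989.5 → loss $989.5.
$7801.8: outcomes coincide → loss $0.
$7568: outcomes coincide → loss $0.
$5466.5: truthful payoff $0, deviation payoff −$745 → loss $745.
Total loss = $989.5 + $745 = $1734.5.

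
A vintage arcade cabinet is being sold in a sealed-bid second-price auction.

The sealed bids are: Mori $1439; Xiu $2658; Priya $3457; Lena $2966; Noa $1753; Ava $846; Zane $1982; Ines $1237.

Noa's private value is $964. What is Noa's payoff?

Highest bid: Priya at $3457, so Priya wins.
Second-highest bid: Lena at $2966 — that is the price the winner pays.
Noa did not win, so Noa pays nothing and receives nothing: payoff $0.

$0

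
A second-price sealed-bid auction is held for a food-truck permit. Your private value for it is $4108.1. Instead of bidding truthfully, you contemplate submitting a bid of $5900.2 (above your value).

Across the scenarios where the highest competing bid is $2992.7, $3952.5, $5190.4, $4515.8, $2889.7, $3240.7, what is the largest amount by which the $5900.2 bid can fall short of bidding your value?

$1082.3

$2992.7: same outcome either way → loss $0.
$3952.5: same outcome either way → loss $0.
$5190.4: truthful gives $0, deviation gives −$1082.3 → loss $1082.3.
$4515.8: truthful gives $0, deviation gives −$407.7 → loss $407.7.
$2889.7: same outcome either way → loss $0.
$3240.7: same outcome either way → loss $0.
Maximum loss: $1082.3.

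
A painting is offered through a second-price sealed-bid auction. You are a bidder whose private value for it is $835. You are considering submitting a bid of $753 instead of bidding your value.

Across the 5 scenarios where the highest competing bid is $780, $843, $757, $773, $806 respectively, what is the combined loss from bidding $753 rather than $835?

$224

The deviation costs you only when the competing bid falls strictly between $753 and $835; elsewhere both bids give the same outcome.
$780: truthful payoff $55, deviation payoff $0 → loss $55.
$843: outcomes coincide → loss $0.
$757: truthful payoff $78, deviation payoff $0 → loss $78.
$773: truthful payoff $62, deviation payoff $0 → loss $62.
$806: truthful payoff $29, deviation payoff $0 → loss $29.
Total loss = $55 + $78 + $62 + $29 = $224.
Because the price is fixed by the runner-up's bid, deviating from your value can only change a good outcome into a bad one — never the reverse.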